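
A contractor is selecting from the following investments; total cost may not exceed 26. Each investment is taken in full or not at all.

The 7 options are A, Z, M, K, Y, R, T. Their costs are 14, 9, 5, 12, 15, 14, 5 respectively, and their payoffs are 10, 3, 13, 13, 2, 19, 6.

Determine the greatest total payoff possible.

M + R: cost 5 + 14 = 19 ≤ 26, payoff 13 + 19 = 32.
M + R + T: cost 5 + 14 + 5 = 24 ≤ 26, payoff 13 + 19 + 6 = 38.
Best is M, R, and T with total payoff 38.

38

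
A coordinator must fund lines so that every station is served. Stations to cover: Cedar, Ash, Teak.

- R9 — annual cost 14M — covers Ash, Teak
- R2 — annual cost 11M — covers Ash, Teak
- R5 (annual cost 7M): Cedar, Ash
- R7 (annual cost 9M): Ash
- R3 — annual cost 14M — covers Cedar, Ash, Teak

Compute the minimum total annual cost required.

The greedy cost-per-new-station heuristic would pick R5 and R2 for 18, but a cheaper cover exists.
R3 alone covers Cedar, Ash, Teak — every station.
Total annual cost: 14.
No cover costs less than 14.

14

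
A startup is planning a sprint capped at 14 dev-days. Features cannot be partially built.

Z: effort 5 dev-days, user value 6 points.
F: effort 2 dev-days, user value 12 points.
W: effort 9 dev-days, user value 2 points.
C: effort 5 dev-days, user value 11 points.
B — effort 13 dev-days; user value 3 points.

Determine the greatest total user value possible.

29

Z + F + C: effort 5 + 2 + 5 = 12 ≤ 14, user value 6 + 12 + 11 = 29.
Z + F: effort 5 + 2 = 7 ≤ 14, user value 6 + 12 = 18.
F + C: effort 2 + 5 = 7 ≤ 14, user value 12 + 11 = 23.
Best is Z, F, and C with total user value 29.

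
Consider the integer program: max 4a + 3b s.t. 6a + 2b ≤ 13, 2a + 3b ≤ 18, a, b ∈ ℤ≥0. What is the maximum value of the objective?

18

(a,b)=(0,6): 6·0+2·6=12≤13, 2·0+3·6=18≤18, objective 18.
(a,b)=(0,5): 6·0+2·5=10≤13, 2·0+3·5=15≤18, objective 15.
Maximum is 18 at (a,b)=(0,6).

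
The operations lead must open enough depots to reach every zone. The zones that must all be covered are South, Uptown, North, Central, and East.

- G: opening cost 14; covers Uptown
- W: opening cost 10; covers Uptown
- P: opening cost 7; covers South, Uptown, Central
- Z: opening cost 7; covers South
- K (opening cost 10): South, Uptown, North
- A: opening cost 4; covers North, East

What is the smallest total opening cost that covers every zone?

11

Choose P and A: together they cover South, Uptown, North, Central, East — every zone.
Total opening cost: 7 + 4 = 11.
No cover costs less than 11.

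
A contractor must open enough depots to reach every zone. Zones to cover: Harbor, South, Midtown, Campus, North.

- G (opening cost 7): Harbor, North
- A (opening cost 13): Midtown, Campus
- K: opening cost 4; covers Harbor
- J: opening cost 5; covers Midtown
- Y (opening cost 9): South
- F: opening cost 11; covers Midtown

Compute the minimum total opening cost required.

29

The greedy cost-per-new-zone heuristic would pick G, J, Y, and A for 34, but a cheaper cover exists.
Choose G, A, and Y: together they cover Harbor, South, Midtown, Campus, North — every zone.
Total opening cost: 7 + 13 + 9 = 29.
No cover costs less than 29.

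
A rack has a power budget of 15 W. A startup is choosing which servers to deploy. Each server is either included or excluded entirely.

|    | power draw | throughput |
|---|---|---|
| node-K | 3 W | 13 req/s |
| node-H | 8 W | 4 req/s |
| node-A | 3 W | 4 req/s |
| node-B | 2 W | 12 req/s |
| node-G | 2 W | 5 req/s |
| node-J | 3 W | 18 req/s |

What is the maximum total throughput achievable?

52

This is an integer program with binary decision variables.
node-K + node-A + node-B + node-G + node-J: power draw 3 + 3 + 2 + 2 + 3 = 13 ≤ 15, throughput 13 + 4 + 12 + 5 + 18 = 52.
node-K + node-A + node-B + node-J: power draw 3 + 3 + 2 + 3 = 11 ≤ 15, throughput 13 + 4 + 12 + 18 = 47.
node-K + node-B + node-G + node-J: power draw 3 + 2 + 2 + 3 = 10 ≤ 15, throughput 13 + 12 + 5 + 18 = 48.
Best is node-K, node-A, node-B, node-G, and node-J with total throughput 52.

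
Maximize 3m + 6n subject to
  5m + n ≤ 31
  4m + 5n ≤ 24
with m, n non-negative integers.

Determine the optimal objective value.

27

(m,n)=(1,4) is feasible, giving 27.
(m,n)=(0,4) is feasible, giving 24.
(m,n)=(2,3) is feasible, giving 24.
The best lattice point is (1,4), giving 27.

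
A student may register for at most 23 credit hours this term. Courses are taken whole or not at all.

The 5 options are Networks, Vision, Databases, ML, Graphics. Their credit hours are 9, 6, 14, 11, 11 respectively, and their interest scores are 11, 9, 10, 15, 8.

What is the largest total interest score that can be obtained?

26

This is a 0-1 knapsack instance.
Take Networks and ML: credit hours 9 + 11 = 20 ≤ 23, interest score 11 + 15 = 26.
No other feasible combination does better.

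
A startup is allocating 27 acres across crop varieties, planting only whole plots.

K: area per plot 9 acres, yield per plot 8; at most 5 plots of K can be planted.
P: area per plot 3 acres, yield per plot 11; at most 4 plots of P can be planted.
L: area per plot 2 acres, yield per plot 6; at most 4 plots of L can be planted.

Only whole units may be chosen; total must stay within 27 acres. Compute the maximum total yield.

4×P and 4×L: area 20 ≤ 27, yield 4·11 + 4·6 = 68.
1×K, 4×P, and 3×L: area 27 ≤ 27, yield 1·8 + 4·11 + 3·6 = 70.
Best is 70.

70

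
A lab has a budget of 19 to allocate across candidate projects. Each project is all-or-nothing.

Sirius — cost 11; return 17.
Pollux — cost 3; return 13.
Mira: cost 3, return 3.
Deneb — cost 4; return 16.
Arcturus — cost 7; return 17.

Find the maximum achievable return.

Pollux + Deneb + Arcturus: cost 3 + 4 + 7 = 14 ≤ 19, return 13 + 16 + 17 = 46.
Pollux + Mira + Deneb + Arcturus: cost 3 + 3 + 4 + 7 = 17 ≤ 19, return 13 + 3 + 16 + 17 = 49.
Best is Pollux, Mira, Deneb, and Arcturus with total return 49.

49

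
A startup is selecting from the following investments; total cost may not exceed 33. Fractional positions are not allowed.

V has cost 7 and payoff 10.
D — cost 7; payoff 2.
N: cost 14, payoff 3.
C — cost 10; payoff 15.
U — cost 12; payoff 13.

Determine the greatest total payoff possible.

38

D + C + U: cost 7 + 10 + 12 = 29 ≤ 33, payoff 2 + 15 + 13 = 30.
C + U: cost 10 + 12 = 22 ≤ 33, payoff 15 + 13 = 28.
V + C + U: cost 7 + 10 + 12 = 29 ≤ 33, payoff 10 + 15 + 13 = 38.
Best is V, C, and U with total payoff 38.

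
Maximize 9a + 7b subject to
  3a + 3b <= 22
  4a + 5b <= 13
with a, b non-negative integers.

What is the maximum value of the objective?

The continuous relaxation peaks at (3.25, 0) with value 29.25; rounding to a feasible lattice point costs some objective.
(a,b)=(3,0) is feasible, giving 27.
(a,b)=(2,1) is feasible, giving 25.
(a,b)=(2,0) is feasible, giving 18.
No feasible integer point exceeds 27.

27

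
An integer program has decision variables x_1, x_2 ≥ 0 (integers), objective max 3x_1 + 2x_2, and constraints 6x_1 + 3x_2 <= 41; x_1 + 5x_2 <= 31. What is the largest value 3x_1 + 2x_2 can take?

(x_1,x_2)=(4,5): 6·4+3·5=39≤41, 1·4+5·5=29≤31, objective 22.
(x_1,x_2)=(4,4): 6·4+3·4=36≤41, 1·4+5·4=24≤31, objective 20.
No feasible integer point exceeds 22.

22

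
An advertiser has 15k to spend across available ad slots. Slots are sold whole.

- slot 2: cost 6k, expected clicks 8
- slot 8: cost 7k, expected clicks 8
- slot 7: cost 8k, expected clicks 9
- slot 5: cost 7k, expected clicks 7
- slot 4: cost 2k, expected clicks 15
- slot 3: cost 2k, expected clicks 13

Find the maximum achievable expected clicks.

Treat it as a binary knapsack problem.
Allowing fractional choices, the relaxed optimum would be about 41.7, but ad slots are indivisible.
slot 2 + slot 4 + slot 3: cost 6 + 2 + 2 = 10 ≤ 15, expected clicks 8 + 15 + 13 = 36.
slot 8 + slot 4 + slot 3: cost 7 + 2 + 2 = 11 ≤ 15, expected clicks 8 + 15 + 13 = 36.
slot 7 + slot 4 + slot 3: cost 8 + 2 + 2 = 12 ≤ 15, expected clicks 9 + 15 + 13 = 37.
Best is slot 7, slot 4, and slot 3 with total expected clicks 37.

37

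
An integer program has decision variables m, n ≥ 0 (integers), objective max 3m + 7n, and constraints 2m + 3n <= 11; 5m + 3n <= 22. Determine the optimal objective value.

(m,n)=(1,3) is feasible, giving 24.
(m,n)=(0,3) is feasible, giving 21.
The best lattice point is (1,3), giving 24.

24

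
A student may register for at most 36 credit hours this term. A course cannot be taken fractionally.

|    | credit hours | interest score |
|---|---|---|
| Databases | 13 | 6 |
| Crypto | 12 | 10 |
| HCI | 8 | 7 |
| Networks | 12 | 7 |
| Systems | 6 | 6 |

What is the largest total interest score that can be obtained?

Take Crypto, HCI, and Networks: credit hours 12 + 8 + 12 = 32 ≤ 36, interest score 10 + 7 + 7 = 24.
No other feasible combination does better.

24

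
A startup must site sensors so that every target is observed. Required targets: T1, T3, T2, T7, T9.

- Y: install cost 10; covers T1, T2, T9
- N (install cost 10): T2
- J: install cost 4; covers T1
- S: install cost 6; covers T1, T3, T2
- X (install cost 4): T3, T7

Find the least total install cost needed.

This is a weighted set-cover instance.
The greedy cost-per-new-target heuristic would pick S, X, and Y for 20, but a cheaper cover exists.
Choose Y and X: together they cover T1, T3, T2, T7, T9 — every target.
Total install cost: 10 + 4 = 14.
No cover costs less than 14.

14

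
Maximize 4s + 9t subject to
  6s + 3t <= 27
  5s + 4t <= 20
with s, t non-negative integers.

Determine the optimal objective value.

45

(s,t)=(0,5): 6·0+3·5=15≤27, 5·0+4·5=20≤20, objective 45.
(s,t)=(0,4): 6·0+3·4=12≤27, 5·0+4·4=16≤20, objective 36.
No feasible integer point exceeds 45.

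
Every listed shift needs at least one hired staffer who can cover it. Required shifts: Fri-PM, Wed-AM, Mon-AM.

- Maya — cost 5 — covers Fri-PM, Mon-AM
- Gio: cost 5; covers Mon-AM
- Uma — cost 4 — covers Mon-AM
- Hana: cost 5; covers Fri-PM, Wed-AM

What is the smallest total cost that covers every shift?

The greedy cost-per-new-shift heuristic would pick Maya and Hana for 10, but a cheaper cover exists.
Choose Uma and Hana: together they cover Fri-PM, Wed-AM, Mon-AM — every shift.
Total cost: 4 + 5 = 9.
No cover costs less than 9.

9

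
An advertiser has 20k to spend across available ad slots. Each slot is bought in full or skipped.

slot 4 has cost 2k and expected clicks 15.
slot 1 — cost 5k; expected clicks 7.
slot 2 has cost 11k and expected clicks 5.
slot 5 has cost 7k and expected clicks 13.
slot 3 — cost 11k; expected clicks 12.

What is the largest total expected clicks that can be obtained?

40

This is a 0-1 knapsack instance.
Take slot 4, slot 5, and slot 3: cost 2 + 7 + 11 = 20 ≤ 20, expected clicks 15 + 13 + 12 = 40.
No other feasible combination does better.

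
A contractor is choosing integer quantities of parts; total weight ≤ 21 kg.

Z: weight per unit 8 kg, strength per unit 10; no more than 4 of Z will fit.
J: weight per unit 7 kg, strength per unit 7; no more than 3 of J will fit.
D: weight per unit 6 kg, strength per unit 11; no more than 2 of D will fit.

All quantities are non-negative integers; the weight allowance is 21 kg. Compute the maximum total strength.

This is a bounded integer knapsack.
1×J and 2×D: weight 19 ≤ 21, strength 1·7 + 2·11 = 29.
1×Z and 2×D: weight 20 ≤ 21, strength 1·10 + 2·11 = 32.
Best is 32.

32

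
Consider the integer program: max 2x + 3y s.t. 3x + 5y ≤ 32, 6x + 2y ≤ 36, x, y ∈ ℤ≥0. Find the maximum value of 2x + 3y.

The continuous relaxation peaks at (4.83, 3.5) with value 20.17; rounding to a feasible lattice point costs some objective.
(x,y)=(4,4): 3·4+5·4=32≤32, 6·4+2·4=32≤36, objective 20.
(x,y)=(5,3): 3·5+5·3=30≤32, 6·5+2·3=36≤36, objective 19.
(x,y)=(3,4): 3·3+5·4=29≤32, 6·3+2·4=26≤36, objective 18.
Maximum is 20 at (x,y)=(4,4).

20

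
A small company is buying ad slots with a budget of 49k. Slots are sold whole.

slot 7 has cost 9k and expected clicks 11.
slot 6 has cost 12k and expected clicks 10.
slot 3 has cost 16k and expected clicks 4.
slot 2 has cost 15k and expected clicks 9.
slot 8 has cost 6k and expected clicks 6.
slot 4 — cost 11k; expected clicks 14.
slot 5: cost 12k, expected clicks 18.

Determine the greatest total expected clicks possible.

Allowing fractional choices, the relaxed optimum would be about 58.2, but ad slots are indivisible.
slot 7 + slot 2 + slot 4 + slot 5: cost 9 + 15 + 11 + 12 = 47 ≤ 49, expected clicks 11 + 9 + 14 + 18 = 52.
slot 7 + slot 6 + slot 4 + slot 5: cost 9 + 12 + 11 + 12 = 44 ≤ 49, expected clicks 11 + 10 + 14 + 18 = 53.
Best is slot 7, slot 6, slot 4, and slot 5 with total expected clicks 53.

53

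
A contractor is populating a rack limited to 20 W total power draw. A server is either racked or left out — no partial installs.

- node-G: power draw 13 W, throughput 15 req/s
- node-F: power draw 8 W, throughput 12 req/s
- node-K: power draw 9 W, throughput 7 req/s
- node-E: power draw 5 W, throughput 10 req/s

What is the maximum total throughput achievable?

Allowing fractional choices, the relaxed optimum would be about 30.1, but servers are indivisible.
node-F + node-K: power draw 8 + 9 = 17 ≤ 20, throughput 12 + 7 = 19.
node-G + node-E: power draw 13 + 5 = 18 ≤ 20, throughput 15 + 10 = 25.
node-F + node-E: power draw 8 + 5 = 13 ≤ 20, throughput 12 + 10 = 22.
Best is node-G and node-E with total throughput 25.

25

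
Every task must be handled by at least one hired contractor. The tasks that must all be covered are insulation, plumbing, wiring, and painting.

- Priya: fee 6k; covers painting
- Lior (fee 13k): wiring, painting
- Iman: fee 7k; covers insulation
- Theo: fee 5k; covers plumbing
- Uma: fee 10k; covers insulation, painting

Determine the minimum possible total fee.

This is a weighted set-cover instance.
The greedy cost-per-new-task heuristic would pick Theo, Uma, and Lior for 28, but a cheaper cover exists.
Choose Lior, Iman, and Theo: together they cover insulation, plumbing, wiring, painting — every task.
Total fee: 13 + 7 + 5 = 25.
No cover costs less than 25.

25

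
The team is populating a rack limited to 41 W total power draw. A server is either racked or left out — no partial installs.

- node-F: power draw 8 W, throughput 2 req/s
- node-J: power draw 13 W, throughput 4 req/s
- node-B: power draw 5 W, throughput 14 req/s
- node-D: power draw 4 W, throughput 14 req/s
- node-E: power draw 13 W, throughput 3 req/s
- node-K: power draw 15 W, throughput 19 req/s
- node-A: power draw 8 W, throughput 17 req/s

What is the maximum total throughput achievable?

66

Allowing fractional choices, the relaxed optimum would be about 66.8, but servers are indivisible.
node-F + node-B + node-D + node-K + node-A: power draw 8 + 5 + 4 + 15 + 8 = 40 ≤ 41, throughput 2 + 14 + 14 + 19 + 17 = 66.
node-B + node-D + node-K + node-A: power draw 5 + 4 + 15 + 8 = 32 ≤ 41, throughput 14 + 14 + 19 + 17 = 64.
node-J + node-D + node-K + node-A: power draw 13 + 4 + 15 + 8 = 40 ≤ 41, throughput 4 + 14 + 19 + 17 = 54.
Best is node-F, node-B, node-D, node-K, and node-A with total throughput 66.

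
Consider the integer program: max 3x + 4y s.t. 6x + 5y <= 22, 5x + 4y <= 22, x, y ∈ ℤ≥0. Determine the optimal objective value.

(x,y)=(0,4): 6·0+5·4=20≤22, 5·0+4·4=16≤22, objective 16.
(x,y)=(1,3): 6·1+5·3=21≤22, 5·1+4·3=17≤22, objective 15.
(x,y)=(0,3): 6·0+5·3=15≤22, 5·0+4·3=12≤22, objective 12.
The best lattice point is (0,4), giving 16.

16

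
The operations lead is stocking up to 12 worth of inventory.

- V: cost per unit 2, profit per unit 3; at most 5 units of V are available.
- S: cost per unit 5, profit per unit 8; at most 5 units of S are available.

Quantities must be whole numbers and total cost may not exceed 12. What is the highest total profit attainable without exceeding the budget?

19

Take 1×V and 2×S: cost 12 ≤ 12, profit 1·3 + 2·8 = 19.
No other integer combination yields more.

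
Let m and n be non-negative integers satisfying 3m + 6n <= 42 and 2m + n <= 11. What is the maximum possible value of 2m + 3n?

22

The continuous relaxation peaks at (2.67, 5.67) with value 22.33; rounding to a feasible lattice point costs some objective.
(m,n)=(2,6): 3·2+6·6=42≤42, 2·2+1·6=10≤11, objective 22.
(m,n)=(3,5): 3·3+6·5=39≤42, 2·3+1·5=11≤11, objective 21.
The best lattice point is (2,6), giving 22.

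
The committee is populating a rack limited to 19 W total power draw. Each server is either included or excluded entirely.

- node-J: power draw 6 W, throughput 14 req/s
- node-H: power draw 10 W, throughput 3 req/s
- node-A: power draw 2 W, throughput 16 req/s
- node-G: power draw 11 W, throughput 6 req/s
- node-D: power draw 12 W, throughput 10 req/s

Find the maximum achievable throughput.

This is an integer program with binary decision variables.
node-J + node-H + node-A: power draw 6 + 10 + 2 = 18 ≤ 19, throughput 14 + 3 + 16 = 33.
node-J + node-A + node-G: power draw 6 + 2 + 11 = 19 ≤ 19, throughput 14 + 16 + 6 = 36.
Best is node-J, node-A, and node-G with total throughput 36.

36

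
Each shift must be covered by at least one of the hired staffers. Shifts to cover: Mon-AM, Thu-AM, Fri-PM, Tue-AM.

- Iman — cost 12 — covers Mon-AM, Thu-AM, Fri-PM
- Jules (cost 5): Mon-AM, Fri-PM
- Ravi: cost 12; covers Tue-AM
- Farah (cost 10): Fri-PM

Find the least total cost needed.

Choose Iman and Ravi: together they cover Mon-AM, Thu-AM, Fri-PM, Tue-AM — every shift.
Total cost: 12 + 12 = 24.

24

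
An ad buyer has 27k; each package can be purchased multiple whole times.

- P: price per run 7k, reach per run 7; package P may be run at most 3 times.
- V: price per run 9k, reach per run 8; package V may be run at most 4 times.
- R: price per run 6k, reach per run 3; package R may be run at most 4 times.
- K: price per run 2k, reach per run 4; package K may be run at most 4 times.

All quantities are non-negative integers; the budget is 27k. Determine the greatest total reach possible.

2×V and 4×K: price 26 ≤ 27, reach 2·8 + 4·4 = 32.
3×P and 3×K: price 27 ≤ 27, reach 3·7 + 3·4 = 33.
Best is 33.

33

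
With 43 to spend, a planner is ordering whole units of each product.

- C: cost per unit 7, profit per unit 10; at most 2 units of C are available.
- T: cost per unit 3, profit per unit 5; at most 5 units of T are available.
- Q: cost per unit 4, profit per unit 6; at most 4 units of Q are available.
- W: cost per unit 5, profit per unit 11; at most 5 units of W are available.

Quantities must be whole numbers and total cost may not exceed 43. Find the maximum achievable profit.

2×T, 3×Q, and 5×W: cost 43 ≤ 43, profit 2·5 + 3·6 + 5·11 = 83.
3×T, 2×Q, and 5×W: cost 42 ≤ 43, profit 3·5 + 2·6 + 5·11 = 82.
Best is 83.

83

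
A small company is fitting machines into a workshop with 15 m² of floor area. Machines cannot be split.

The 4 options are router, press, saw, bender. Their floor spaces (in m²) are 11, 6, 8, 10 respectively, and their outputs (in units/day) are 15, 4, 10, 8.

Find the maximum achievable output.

Take router: floor space 11 ≤ 15, output 15.
No other feasible combination does better.

15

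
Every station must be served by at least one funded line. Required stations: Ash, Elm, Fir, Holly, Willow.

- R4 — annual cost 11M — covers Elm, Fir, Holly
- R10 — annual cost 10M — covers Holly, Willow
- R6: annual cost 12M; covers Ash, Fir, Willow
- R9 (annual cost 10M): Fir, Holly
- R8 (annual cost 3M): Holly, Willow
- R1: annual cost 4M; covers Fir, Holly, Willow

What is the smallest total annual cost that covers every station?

This is a weighted set-cover instance.
Choose R4 and R6: together they cover Ash, Elm, Fir, Holly, Willow — every station.
Total annual cost: 11 + 12 = 23.

23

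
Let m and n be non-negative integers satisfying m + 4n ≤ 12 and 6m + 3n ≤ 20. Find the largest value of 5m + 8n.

26

Relaxing integrality, the LP optimum is 30.29 at (m,n) = (2.1, 2.48), which is not an integer point.
(m,n)=(2,2) is feasible, giving 26.
(m,n)=(1,2) is feasible, giving 21.
(m,n)=(2,1) is feasible, giving 18.
The best lattice point is (2,2), giving 26.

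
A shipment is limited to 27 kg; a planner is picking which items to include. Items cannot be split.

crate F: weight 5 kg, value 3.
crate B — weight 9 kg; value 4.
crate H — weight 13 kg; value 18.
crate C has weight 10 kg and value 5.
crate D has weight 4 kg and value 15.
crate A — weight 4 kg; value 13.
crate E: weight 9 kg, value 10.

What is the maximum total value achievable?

49

Take crate F, crate H, crate D, and crate A: weight 5 + 13 + 4 + 4 = 26 ≤ 27, value 3 + 18 + 15 + 13 = 49.
No other feasible combination does better.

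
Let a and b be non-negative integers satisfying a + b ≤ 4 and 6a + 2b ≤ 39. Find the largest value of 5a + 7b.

(a,b)=(0,4): 1·0+1·4=4≤4, 6·0+2·4=8≤39, objective 28.
(a,b)=(1,3): 1·1+1·3=4≤4, 6·1+2·3=12≤39, objective 26.
(a,b)=(0,3): 1·0+1·3=3≤4, 6·0+2·3=6≤39, objective 21.
Maximum is 28 at (a,b)=(0,4).

28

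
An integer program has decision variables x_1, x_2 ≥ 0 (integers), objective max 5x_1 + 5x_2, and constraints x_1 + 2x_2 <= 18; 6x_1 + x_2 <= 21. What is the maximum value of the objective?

50

Relaxing integrality, the LP optimum is 50.45 at (x_1,x_2) = (2.18, 7.91), which is not an integer point.
(x_1,x_2)=(2,8): 1·2+2·8=18≤18, 6·2+1·8=20≤21, objective 50.
(x_1,x_2)=(2,7): 1·2+2·7=16≤18, 6·2+1·7=19≤21, objective 45.
(x_1,x_2)=(1,8): 1·1+2·8=17≤18, 6·1+1·8=14≤21, objective 45.
The best lattice point is (2,8), giving 50.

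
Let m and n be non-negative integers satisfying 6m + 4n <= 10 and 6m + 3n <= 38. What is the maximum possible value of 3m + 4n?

8

Relaxing integrality, the LP optimum is 10.00 at (m,n) = (0, 2.5), which is not an integer point.
(m,n)=(0,2): 6·0+4·2=8≤10, 6·0+3·2=6≤38, objective 8.
(m,n)=(1,1): 6·1+4·1=10≤10, 6·1+3·1=9≤38, objective 7.
(m,n)=(0,1): 6·0+4·1=4≤10, 6·0+3·1=3≤38, objective 4.
The best lattice point is (0,2), giving 8.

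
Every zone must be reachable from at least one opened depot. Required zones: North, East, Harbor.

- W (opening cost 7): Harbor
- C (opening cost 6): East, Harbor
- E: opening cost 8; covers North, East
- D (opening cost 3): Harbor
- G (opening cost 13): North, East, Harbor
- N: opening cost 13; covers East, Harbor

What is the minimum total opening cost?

The greedy cost-per-new-zone heuristic would pick C and E for 14, but a cheaper cover exists.
Choose E and D: together they cover North, East, Harbor — every zone.
Total opening cost: 8 + 3 = 11.
No cover costs less than 11.

11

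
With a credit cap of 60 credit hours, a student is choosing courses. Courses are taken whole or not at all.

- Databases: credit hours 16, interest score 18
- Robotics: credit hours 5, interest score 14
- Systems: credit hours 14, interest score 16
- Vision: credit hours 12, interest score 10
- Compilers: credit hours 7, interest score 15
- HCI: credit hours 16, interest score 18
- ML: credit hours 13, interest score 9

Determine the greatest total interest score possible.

This is an integer program with binary decision variables.
Take Databases, Robotics, Systems, Compilers, and HCI: credit hours 16 + 5 + 14 + 7 + 16 = 58 ≤ 60, interest score 18 + 14 + 16 + 15 + 18 = 81.
No other feasible combination does better.

81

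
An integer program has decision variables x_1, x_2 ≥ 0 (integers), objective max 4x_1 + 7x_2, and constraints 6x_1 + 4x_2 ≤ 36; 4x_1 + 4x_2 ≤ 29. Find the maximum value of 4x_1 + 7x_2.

(x_1,x_2)=(0,7) is feasible, giving 49.
(x_1,x_2)=(1,6) is feasible, giving 46.
Maximum is 49 at (x_1,x_2)=(0,7).

49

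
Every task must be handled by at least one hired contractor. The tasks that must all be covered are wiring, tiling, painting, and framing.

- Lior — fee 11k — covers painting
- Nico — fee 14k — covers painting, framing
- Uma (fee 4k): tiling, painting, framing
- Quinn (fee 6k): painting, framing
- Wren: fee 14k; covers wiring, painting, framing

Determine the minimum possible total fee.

Choose Uma and Wren: together they cover wiring, tiling, painting, framing — every task.
Total fee: 4 + 14 = 18.

18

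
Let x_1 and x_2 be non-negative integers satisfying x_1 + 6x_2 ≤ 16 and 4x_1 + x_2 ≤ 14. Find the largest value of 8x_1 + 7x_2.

(x_1,x_2)=(3,2): 1·3+6·2=15≤16, 4·3+1·2=14≤14, objective 38.
(x_1,x_2)=(3,1): 1·3+6·1=9≤16, 4·3+1·1=13≤14, objective 31.
(x_1,x_2)=(2,2): 1·2+6·2=14≤16, 4·2+1·2=10≤14, objective 30.
No feasible integer point exceeds 38.

38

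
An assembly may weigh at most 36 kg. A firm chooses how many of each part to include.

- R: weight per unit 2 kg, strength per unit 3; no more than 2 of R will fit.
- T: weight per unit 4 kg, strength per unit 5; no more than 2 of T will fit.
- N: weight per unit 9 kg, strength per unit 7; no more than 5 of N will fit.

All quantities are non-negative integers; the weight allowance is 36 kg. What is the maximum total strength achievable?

32

R has the best ratio (3/2); taking only R gives at most 2×3 = 6 (stopped by the supply cap of 2).
Mixing does better — 2×R, 1×T, and 3×N: weight 35 ≤ 36, strength 2·3 + 1·5 + 3·7 = 32.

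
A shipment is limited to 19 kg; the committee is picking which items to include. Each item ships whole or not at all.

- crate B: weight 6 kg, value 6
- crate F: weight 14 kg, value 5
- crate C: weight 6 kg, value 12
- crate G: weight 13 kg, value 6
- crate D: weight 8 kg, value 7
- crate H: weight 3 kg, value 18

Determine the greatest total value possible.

Take crate C, crate D, and crate H: weight 6 + 8 + 3 = 17 ≤ 19, value 12 + 7 + 18 = 37.
No other feasible combination does better.

37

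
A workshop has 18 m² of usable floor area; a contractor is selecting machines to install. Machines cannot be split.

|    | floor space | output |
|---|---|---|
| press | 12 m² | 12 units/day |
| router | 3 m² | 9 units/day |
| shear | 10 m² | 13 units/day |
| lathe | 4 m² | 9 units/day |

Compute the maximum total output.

Allowing fractional choices, the relaxed optimum would be about 32.0, but machines are indivisible.
router + shear + lathe: floor space 3 + 10 + 4 = 17 ≤ 18, output 9 + 13 + 9 = 31.
router + shear: floor space 3 + 10 = 13 ≤ 18, output 9 + 13 = 22.
shear + lathe: floor space 10 + 4 = 14 ≤ 18, output 13 + 9 = 22.
Best is router, shear, and lathe with total output 31.

31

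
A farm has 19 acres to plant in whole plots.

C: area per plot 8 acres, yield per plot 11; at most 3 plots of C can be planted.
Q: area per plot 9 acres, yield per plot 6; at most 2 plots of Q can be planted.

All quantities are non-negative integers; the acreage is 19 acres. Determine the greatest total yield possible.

22

This is a bounded integer knapsack.
Take 2×C: area 16 ≤ 19, yield 2·11 = 22.
No other integer combination yields more.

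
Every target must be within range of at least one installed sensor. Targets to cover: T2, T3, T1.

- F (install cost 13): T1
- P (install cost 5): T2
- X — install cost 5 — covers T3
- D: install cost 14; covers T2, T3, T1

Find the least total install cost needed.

14

D alone covers T2, T3, T1 — every target.
Total install cost: 14.
No cover costs less than 14.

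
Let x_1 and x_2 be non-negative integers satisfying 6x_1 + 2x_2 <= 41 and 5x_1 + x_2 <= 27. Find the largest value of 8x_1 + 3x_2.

60

The continuous relaxation peaks at (0, 20.5) with value 61.50; rounding to a feasible lattice point costs some objective.
(x_1,x_2)=(0,20): 6·0+2·20=40≤41, 5·0+1·20=20≤27, objective 60.
(x_1,x_2)=(0,19): 6·0+2·19=38≤41, 5·0+1·19=19≤27, objective 57.
No feasible integer point exceeds 60.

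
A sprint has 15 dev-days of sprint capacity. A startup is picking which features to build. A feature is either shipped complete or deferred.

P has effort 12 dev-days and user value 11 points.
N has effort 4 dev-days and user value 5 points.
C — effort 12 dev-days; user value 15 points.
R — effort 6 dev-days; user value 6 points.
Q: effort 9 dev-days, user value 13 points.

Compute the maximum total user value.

19

This is a 0-1 knapsack instance.
Allowing fractional choices, the relaxed optimum would be about 20.5, but features are indivisible.
N + Q: effort 4 + 9 = 13 ≤ 15, user value 5 + 13 = 18.
R + Q: effort 6 + 9 = 15 ≤ 15, user value 6 + 13 = 19.
Best is R and Q with total user value 19.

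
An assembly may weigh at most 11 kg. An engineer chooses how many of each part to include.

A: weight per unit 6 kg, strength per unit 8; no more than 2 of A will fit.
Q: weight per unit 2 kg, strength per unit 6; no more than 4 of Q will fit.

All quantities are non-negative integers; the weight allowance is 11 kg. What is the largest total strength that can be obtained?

24

Take 4×Q: weight 8 ≤ 11, strength 4·6 = 24.
Q has the best ratio (6/2) and is taken to its limit of 4; remaining capacity is filled optimally with the others.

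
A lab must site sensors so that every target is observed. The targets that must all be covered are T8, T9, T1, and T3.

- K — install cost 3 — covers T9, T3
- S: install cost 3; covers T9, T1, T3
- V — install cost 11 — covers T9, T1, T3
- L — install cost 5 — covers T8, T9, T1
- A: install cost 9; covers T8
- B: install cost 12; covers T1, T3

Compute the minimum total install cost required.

Choose K and L: together they cover T8, T9, T1, T3 — every target.
Total install cost: 3 + 5 = 8.
No cover costs less than 8.

8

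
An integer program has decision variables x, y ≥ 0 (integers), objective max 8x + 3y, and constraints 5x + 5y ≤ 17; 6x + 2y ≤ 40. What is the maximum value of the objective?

24

The continuous relaxation peaks at (3.4, 0) with value 27.20; rounding to a feasible lattice point costs some objective.
(x,y)=(3,0): 5·3+5·0=15≤17, 6·3+2·0=18≤40, objective 24.
(x,y)=(2,1): 5·2+5·1=15≤17, 6·2+2·1=14≤40, objective 19.
(x,y)=(2,0): 5·2+5·0=10≤17, 6·2+2·0=12≤40, objective 16.
No feasible integer point exceeds 24.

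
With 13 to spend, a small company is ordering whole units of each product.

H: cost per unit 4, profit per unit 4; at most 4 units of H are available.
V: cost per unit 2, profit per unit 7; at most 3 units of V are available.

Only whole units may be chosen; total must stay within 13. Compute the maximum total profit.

25

This is a bounded integer knapsack.
1×H and 3×V: cost 10 ≤ 13, profit 1·4 + 3·7 = 25.
2×H and 2×V: cost 12 ≤ 13, profit 2·4 + 2·7 = 22.
Best is 25.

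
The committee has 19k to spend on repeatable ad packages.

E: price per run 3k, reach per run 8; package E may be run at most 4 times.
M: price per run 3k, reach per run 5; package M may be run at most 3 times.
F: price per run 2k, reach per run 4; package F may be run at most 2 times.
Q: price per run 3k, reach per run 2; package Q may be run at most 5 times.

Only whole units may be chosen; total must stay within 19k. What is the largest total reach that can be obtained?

45

This is a bounded integer knapsack.
4×E, 1×M, and 2×F: price 19 ≤ 19, reach 4·8 + 1·5 + 2·4 = 45.
3×E, 2×M, and 2×F: price 19 ≤ 19, reach 3·8 + 2·5 + 2·4 = 42.
Best is 45.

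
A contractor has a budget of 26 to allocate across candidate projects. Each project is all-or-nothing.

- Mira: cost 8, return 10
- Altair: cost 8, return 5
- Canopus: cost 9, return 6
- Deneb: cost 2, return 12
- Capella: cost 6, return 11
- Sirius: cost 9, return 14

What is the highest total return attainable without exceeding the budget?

Canopus + Deneb + Capella + Sirius: cost 9 + 2 + 6 + 9 = 26 ≤ 26, return 6 + 12 + 11 + 14 = 43.
Altair + Deneb + Capella + Sirius: cost 8 + 2 + 6 + 9 = 25 ≤ 26, return 5 + 12 + 11 + 14 = 42.
Mira + Deneb + Capella + Sirius: cost 8 + 2 + 6 + 9 = 25 ≤ 26, return 10 + 12 + 11 + 14 = 47.
Best is Mira, Deneb, Capella, and Sirius with total return 47.

47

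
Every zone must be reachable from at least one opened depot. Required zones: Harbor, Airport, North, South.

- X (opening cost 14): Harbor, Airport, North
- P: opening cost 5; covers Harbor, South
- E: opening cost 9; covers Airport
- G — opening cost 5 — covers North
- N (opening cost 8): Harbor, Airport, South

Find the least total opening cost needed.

This is an integer covering problem.
Choose G and N: together they cover Harbor, Airport, North, South — every zone.
Total opening cost: 5 + 8 = 13.

13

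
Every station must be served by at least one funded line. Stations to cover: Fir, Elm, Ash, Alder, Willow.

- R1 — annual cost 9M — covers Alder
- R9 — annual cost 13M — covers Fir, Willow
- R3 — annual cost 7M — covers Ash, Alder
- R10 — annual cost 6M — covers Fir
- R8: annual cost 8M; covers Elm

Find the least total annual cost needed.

28

The greedy cost-per-new-station heuristic would pick R3, R10, R8, and R9 for 34, but a cheaper cover exists.
Choose R9, R3, and R8: together they cover Fir, Elm, Ash, Alder, Willow — every station.
Total annual cost: 13 + 7 + 8 = 28.
No cover costs less than 28.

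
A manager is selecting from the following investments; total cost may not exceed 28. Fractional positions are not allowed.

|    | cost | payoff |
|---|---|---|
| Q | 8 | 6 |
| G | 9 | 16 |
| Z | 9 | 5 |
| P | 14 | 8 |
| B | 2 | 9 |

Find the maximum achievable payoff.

This is a 0-1 knapsack instance.
Take Q, G, Z, and B: cost 8 + 9 + 9 + 2 = 28 ≤ 28, payoff 6 + 16 + 5 + 9 = 36.
No other feasible combination does better.

36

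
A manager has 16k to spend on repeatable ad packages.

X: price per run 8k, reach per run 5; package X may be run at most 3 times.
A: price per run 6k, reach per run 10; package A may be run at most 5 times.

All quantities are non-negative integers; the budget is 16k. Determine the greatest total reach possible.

This is a bounded integer knapsack.
A has the best ratio (10/6); taking only A gives at most 2×10 = 20 (stopped by the price limit).
Optimal: 2×A: price 12 ≤ 16, reach 2·10 = 20.

20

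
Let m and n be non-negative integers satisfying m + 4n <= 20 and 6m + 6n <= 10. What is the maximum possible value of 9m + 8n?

9

(m,n)=(1,0): 1·1+4·0=1≤20, 6·1+6·0=6≤10, objective 9.
(m,n)=(0,1): 1·0+4·1=4≤20, 6·0+6·1=6≤10, objective 8.
The best lattice point is (1,0), giving 9.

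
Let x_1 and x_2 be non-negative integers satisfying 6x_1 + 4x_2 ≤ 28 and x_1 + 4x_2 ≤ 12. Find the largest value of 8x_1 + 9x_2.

Relaxing integrality, the LP optimum is 45.40 at (x_1,x_2) = (3.2, 2.2), which is not an integer point.
(x_1,x_2)=(3,2) is feasible, giving 42.
(x_1,x_2)=(4,1) is feasible, giving 41.
(x_1,x_2)=(2,2) is feasible, giving 34.
The best lattice point is (3,2), giving 42.

42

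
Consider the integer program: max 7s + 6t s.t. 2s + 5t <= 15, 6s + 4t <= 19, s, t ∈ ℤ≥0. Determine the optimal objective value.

21

Relaxing integrality, the LP optimum is 25.32 at (s,t) = (1.59, 2.36), which is not an integer point.
(s,t)=(3,0): 2·3+5·0=6≤15, 6·3+4·0=18≤19, objective 21.
(s,t)=(2,1): 2·2+5·1=9≤15, 6·2+4·1=16≤19, objective 20.
No feasible integer point exceeds 21.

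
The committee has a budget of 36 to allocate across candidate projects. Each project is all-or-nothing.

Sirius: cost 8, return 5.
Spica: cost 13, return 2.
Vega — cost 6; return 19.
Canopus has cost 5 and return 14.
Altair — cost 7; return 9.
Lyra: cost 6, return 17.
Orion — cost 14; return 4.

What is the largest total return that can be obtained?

Take Sirius, Vega, Canopus, Altair, and Lyra: cost 8 + 6 + 5 + 7 + 6 = 32 ≤ 36, return 5 + 19 + 14 + 9 + 17 = 64.
No other feasible combination does better.

64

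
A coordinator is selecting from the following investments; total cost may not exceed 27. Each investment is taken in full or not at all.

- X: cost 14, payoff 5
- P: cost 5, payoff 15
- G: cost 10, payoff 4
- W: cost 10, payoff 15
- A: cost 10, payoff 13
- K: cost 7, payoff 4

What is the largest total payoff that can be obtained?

43

Allowing fractional choices, the relaxed optimum would be about 44.1, but investments are indivisible.
P + W + K: cost 5 + 10 + 7 = 22 ≤ 27, payoff 15 + 15 + 4 = 34.
P + W + A: cost 5 + 10 + 10 = 25 ≤ 27, payoff 15 + 15 + 13 = 43.
Best is P, W, and A with total payoff 43.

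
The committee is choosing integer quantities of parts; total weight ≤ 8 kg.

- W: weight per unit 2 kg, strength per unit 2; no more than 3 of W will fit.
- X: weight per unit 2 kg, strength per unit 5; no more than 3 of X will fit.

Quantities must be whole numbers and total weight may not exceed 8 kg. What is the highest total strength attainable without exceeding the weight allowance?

17

This is a bounded integer knapsack.
Take 1×W and 3×X: weight 8 ≤ 8, strength 1·2 + 3·5 = 17.
X has the best ratio (5/2) and is taken to its limit of 3; remaining capacity is filled optimally with the others.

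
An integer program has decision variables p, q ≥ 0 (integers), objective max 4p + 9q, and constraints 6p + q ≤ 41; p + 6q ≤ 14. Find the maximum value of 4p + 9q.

33

(p,q)=(6,1) is feasible, giving 33.
(p,q)=(5,1) is feasible, giving 29.
(p,q)=(6,0) is feasible, giving 24.
No feasible integer point exceeds 33.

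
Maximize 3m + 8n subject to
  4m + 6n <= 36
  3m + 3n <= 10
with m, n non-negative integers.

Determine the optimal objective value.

24

Relaxing integrality, the LP optimum is 26.67 at (m,n) = (0, 3.33), which is not an integer point.
(m,n)=(0,3): 4·0+6·3=18≤36, 3·0+3·3=9≤10, objective 24.
(m,n)=(1,2): 4·1+6·2=16≤36, 3·1+3·2=9≤10, objective 19.
(m,n)=(0,2): 4·0+6·2=12≤36, 3·0+3·2=6≤10, objective 16.
Maximum is 24 at (m,n)=(0,3).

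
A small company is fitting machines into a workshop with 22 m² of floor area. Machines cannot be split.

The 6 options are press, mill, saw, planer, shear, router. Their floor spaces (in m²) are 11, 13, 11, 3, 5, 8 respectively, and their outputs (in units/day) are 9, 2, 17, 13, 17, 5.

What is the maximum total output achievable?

47

Allowing fractional choices, the relaxed optimum would be about 49.5, but machines are indivisible.
saw + planer + shear: floor space 11 + 3 + 5 = 19 ≤ 22, output 17 + 13 + 17 = 47.
planer + shear + router: floor space 3 + 5 + 8 = 16 ≤ 22, output 13 + 17 + 5 = 35.
press + planer + shear: floor space 11 + 3 + 5 = 19 ≤ 22, output 9 + 13 + 17 = 39.
Best is saw, planer, and shear with total output 47.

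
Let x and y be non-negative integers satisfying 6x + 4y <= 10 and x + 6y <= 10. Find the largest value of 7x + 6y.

(x,y)=(1,1): 6·1+4·1=10≤10, 1·1+6·1=7≤10, objective 13.
(x,y)=(1,0): 6·1+4·0=6≤10, 1·1+6·0=1≤10, objective 7.
(x,y)=(0,1): 6·0+4·1=4≤10, 1·0+6·1=6≤10, objective 6.
No feasible integer point exceeds 13.

13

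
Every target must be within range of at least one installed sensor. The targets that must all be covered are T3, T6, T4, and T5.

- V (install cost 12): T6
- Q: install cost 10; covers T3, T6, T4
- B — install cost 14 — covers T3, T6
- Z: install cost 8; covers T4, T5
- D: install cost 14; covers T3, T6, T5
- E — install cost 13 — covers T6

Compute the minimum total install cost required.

Choose Q and Z: together they cover T3, T6, T4, T5 — every target.
Total install cost: 10 + 8 = 18.
No cover costs less than 18.

18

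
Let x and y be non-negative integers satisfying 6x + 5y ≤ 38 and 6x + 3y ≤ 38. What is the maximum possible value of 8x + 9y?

63

Relaxing integrality, the LP optimum is 68.40 at (x,y) = (0, 7.6), which is not an integer point.
(x,y)=(0,7): 6·0+5·7=35≤38, 6·0+3·7=21≤38, objective 63.
(x,y)=(1,6): 6·1+5·6=36≤38, 6·1+3·6=24≤38, objective 62.
Maximum is 63 at (x,y)=(0,7).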